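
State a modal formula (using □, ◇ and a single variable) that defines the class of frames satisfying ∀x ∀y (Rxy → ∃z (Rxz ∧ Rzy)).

□□q → □q

The condition is density. The C4 schema □□q → □q defines it.
Suppose □□q→□q is valid. Take Rxy and set V(q)={w : xR²w}. Then □□q at x, so □q at x, so q at y, i.e. ∃z(Rxz∧Rzy).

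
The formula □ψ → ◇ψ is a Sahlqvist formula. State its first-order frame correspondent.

seriality: ∀x ∃y Rxy

This is the D axiom.
Its frame correspondent is seriality — ∀x ∃y Rxy.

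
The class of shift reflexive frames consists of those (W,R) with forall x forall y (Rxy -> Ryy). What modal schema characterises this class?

A defining formula is □(□r → r) (the T□ axiom).

□(□r → r)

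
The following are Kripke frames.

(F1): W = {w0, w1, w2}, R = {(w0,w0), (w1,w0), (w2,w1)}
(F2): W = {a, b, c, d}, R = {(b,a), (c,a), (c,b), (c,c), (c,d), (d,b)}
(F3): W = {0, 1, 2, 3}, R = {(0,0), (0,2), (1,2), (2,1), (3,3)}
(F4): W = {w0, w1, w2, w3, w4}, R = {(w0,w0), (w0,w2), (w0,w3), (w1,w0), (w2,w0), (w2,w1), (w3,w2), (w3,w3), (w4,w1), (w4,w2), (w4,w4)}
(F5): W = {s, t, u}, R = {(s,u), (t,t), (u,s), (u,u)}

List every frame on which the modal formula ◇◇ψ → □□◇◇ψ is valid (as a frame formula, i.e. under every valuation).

(F1), (F5)

Frame correspondent (Sahlqvist): ∀x ∀y ∀z ((xR²y ∧ xR²z) → ∃w (y = w ∧ zR²w)) — i.e. a generalized confluence (Geach) condition.
(F1): ✓.
(F2): fails — cR²a, cR²a but no w with a=w and aR²w.
(F3): fails — 0R²0, 0R²1 but no w with 0=w and 1R²w.
(F4): fails — w0R²w1, w0R²w1 but no w with w1=w and w1R²w.
(F5): ✓.
Valid on: (F1), (F5).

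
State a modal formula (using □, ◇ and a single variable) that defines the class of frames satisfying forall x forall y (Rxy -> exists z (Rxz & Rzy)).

The condition is density. The C4 schema □□p → □p defines it.

□□p → □p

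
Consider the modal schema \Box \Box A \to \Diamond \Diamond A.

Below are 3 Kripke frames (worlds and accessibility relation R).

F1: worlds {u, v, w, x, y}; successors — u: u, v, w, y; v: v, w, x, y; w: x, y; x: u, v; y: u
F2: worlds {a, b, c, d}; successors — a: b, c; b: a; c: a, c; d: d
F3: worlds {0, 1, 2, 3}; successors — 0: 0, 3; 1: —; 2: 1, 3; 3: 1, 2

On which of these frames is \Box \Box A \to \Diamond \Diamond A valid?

The schema corresponds to a generalized confluence (Geach) condition: \forall x \exists w (x R^2 w \wedge x R^2 w).
F1: ✓.
F2: ✓.
F3: fails — at 1 but no w with 1R²w and 1R²w.

F1, F2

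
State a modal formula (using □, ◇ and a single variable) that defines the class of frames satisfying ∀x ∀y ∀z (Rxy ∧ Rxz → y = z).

◇p → □p

A defining formula is ◇p → □p (the CD axiom).
Suppose ◇p→□p is valid. Take Rxy, Rxz and set V(p)={y}. Then ◇p at x, so □p at x, so p at z, i.e. z=y.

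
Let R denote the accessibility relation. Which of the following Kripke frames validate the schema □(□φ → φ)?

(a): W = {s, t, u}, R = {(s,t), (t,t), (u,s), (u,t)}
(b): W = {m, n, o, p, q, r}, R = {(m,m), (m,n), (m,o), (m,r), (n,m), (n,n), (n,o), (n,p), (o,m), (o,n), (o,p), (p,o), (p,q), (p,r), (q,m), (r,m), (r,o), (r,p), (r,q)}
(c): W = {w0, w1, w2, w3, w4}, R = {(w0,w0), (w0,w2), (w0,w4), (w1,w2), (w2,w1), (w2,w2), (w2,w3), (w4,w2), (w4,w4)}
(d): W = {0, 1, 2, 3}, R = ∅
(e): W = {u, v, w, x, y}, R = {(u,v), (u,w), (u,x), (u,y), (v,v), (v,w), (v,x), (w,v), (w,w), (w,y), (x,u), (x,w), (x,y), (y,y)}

This is the axiom for shift-reflexivity; its first-order frame correspondent is ∀x ∀y (Rxy → Ryy).
(a): fails — Rus but not Rss.
(b): fails — Rop but not Rpp.
(c): fails — Rw2w1 but not Rw1w1.
(d): condition met.
(e): fails — Rvx but not Rxx.

(d)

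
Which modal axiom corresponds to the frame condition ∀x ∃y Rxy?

□r → ◇r

The condition is seriality. The D schema □r → ◇r defines it.
Suppose □r→◇r is valid. At any x set V(r)=W. Then □r at x, so ◇r at x, so x has a successor.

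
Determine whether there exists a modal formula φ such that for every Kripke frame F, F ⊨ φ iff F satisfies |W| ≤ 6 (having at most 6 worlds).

Modal frame validity is preserved under disjoint unions.
Any modal formula valid on each of 7 disjoint one-world frames is valid on their disjoint union (validity is preserved under disjoint unions). Each one-world frame has |W|=1≤6, but the union has |W|=7.
Hence having at most 6 worlds is not modally definable.

No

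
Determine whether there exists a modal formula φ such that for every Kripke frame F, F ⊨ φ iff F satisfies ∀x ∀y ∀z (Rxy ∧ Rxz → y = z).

This is a Sahlqvist condition; the CD axiom ◇q → □q defines it.
Suppose ◇q→□q is valid. Take Rxy, Rxz and set V(q)={y}. Then ◇q at x, so □q at x, so q at z, i.e. z=y.

Definable; ◇q → □q defines it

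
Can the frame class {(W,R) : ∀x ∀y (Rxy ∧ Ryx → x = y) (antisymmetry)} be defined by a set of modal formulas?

Not modally definable

If a class were modally definable it would be closed under surjective bounded morphisms (Goldblatt–Thomason).
The 8-cycle (worlds s,t,u,v,w,x,y,z with s→t→u→v→w→x→y→z→s) is antisymmetric. Sending even-indexed worlds to s and odd-indexed worlds to t is a surjective bounded morphism onto the two-world frame with s↔t, which is not antisymmetric.
Hence antisymmetry is not modally definable.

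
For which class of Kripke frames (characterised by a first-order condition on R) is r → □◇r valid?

Suppose r→□◇r is valid. Take Rxy and set V(r)={x}. Then r at x, so □◇r at x, so ◇r at y, so some z with Ryz has r; z=x, i.e. Ryx.
The converse is a direct semantic check.
So the correspondent is symmetry.

symmetry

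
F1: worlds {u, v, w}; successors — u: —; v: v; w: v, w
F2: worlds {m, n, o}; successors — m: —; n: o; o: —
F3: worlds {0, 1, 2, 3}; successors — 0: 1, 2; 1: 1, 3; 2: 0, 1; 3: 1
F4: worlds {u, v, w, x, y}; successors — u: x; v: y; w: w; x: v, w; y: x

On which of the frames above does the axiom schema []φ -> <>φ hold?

Frame correspondent (Sahlqvist): forall x exists y Rxy — i.e. seriality.
F1: fails — world u has no successor.
F2: fails — world m has no successor.
F3: condition met.
F4: condition met.

F3, F4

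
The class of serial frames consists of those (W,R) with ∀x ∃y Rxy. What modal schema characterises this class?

□p → ◇p

This is seriality; the standard corresponding axiom is D: □p → ◇p.
Suppose □p→◇p is valid. At any x set V(p)=W. Then □p at x, so ◇p at x, so x has a successor.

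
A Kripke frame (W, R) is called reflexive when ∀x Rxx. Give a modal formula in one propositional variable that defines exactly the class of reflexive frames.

A defining formula is □p → p (the T axiom).
Suppose □p→p is valid. At any x set V(p)={w : Rxw}. Then □p holds at x, so p holds at x, i.e. Rxx.

□p → p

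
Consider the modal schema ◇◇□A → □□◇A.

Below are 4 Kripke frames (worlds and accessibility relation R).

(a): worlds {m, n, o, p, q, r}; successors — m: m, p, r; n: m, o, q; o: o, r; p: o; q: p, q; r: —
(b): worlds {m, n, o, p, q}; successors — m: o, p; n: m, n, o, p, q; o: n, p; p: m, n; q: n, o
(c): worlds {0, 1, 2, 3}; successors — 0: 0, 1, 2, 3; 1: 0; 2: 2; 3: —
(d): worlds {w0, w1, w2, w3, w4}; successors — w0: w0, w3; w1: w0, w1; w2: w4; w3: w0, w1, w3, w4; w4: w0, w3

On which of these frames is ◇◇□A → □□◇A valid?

The schema corresponds to a generalized confluence (Geach) condition: ∀x ∀y ∀z ((xR²y ∧ xR²z) → ∃w (yRw ∧ zRw)).
(a): fails — mR²m, mR²p but no w with mRw and pRw.
(b): fails — mR²m, mR²p but no w with mRw and pRw.
(c): fails — 0R²0, 0R²3 but no w with 0Rw and 3Rw.
(d): condition met.
Valid on: (d).

(d)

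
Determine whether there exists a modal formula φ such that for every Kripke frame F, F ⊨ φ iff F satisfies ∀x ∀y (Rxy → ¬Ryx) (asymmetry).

Not definable by any modal formula

If a class were modally definable it would be closed under surjective bounded morphisms (Goldblatt–Thomason).
The 3-cycle (worlds 0,1,2 with 0→1→2→0) is asymmetric. Mapping every world to a single reflexive point • is a surjective bounded morphism, and the reflexive point is not asymmetric (R•• but asymmetry requires ¬R••).
Hence asymmetry is not modally definable.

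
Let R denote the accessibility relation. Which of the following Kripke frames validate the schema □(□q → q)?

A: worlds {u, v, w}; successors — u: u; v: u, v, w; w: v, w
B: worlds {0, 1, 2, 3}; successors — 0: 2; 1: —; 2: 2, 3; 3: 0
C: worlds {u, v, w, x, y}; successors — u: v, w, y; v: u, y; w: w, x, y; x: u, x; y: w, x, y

Frame correspondent (Sahlqvist): ∀x ∀y (Rxy → Ryy) — i.e. shift-reflexivity.
A: ✓.
B: fails — R23 but not R33.
C: fails — Ruv but not Rvv.
Valid on: A.

A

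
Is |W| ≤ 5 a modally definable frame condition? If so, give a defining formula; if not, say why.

Not definable by any modal formula

If a class were modally definable it would be closed under disjoint unions (Goldblatt–Thomason).
Any modal formula valid on each of 6 disjoint one-world frames is valid on their disjoint union (validity is preserved under disjoint unions). Each one-world frame has |W|=1≤5, but the union has |W|=6.
Hence having at most 5 worlds is not modally definable.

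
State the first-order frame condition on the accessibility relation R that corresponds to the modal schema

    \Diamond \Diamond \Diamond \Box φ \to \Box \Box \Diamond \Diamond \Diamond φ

This is a Sahlqvist (Geach-type) schema ◇^3□^1φ → □^2◇^3φ.
First-order correspondent: \forall x \forall y \forall z ((x R^3 y \wedge x R^2 z) \to \exists w (yRw \wedge z R^3 w)).

\forall x \forall y \forall z ((x R^3 y \wedge x R^2 z) \to \exists w (yRw \wedge z R^3 w))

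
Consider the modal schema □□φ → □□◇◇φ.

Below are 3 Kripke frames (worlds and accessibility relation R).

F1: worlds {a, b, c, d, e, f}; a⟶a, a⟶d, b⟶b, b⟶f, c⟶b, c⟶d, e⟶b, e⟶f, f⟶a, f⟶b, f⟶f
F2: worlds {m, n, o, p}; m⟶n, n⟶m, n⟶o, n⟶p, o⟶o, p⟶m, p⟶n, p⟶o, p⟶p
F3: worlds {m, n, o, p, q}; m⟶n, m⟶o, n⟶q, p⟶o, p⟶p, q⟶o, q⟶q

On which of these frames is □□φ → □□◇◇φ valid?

The schema corresponds to a generalized confluence (Geach) condition: ∀x ∀z (xR²z → ∃w (xR²w ∧ zR²w)).
F1: fails — aR²d but no w with aR²w and dR²w.
F2: ✓.
F3: fails — nR²o but no w with nR²w and oR²w.

F2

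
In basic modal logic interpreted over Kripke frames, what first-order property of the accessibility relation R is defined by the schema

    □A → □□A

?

Suppose □A→□□A is valid. Take Rxy, Ryz and set V(A)={w : Rxw}. Then □A at x, so □□A at x, so □A at y, so A at z, i.e. Rxz.
Conversely, any frame satisfying ∀x ∀y ∀z (Rxy ∧ Ryz → Rxz) validates the schema.
So the correspondent is transitivity.

Transitivity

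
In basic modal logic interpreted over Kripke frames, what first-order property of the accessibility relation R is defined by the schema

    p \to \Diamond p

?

This is frame-equivalent to □p → p (substitute ¬p for p and contrapose).
Suppose □p→p is valid. At any x set V(p)={w : Rxw}. Then □p holds at x, so p holds at x, i.e. Rxx.
The converse is a direct semantic check.
So the correspondent is reflexivity.

reflexivity: \forall x Rxx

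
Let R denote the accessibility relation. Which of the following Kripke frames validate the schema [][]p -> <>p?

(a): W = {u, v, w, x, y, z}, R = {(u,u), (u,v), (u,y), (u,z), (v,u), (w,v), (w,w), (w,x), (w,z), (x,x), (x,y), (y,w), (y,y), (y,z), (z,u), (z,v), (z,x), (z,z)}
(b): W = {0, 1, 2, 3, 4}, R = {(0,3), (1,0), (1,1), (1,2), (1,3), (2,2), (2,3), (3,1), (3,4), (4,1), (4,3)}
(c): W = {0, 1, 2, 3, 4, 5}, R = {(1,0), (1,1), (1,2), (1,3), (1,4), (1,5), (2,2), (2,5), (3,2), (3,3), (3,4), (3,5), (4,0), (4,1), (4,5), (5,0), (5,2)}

This is the axiom for a generalized confluence (Geach) condition; its first-order frame correspondent is forall x exists w (x R^2 w & xRw).
(a): ✓.
(b): fails — at 0 but no w with 0R²w and 0Rw.
(c): fails — at 0 but no w with 0R²w and 0Rw.
Valid on: (a).

(a)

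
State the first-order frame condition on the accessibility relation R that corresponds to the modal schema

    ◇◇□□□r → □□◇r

This is a Sahlqvist (Geach-type) schema ◇^2□^3r → □^2◇^1r.
Minimal-valuation argument: fix x; take any y with xR^2y and any z with xR^2z. Set V(r) to the set of worlds R-reachable from y in exactly 3 steps. Then □^3r holds at y, so the antecedent holds at x; validity forces ◇^1r at z, giving a w with zR^1w and yR^3w.
First-order correspondent: ∀x ∀y ∀z ((xR²y ∧ xR²z) → ∃w (yR³w ∧ zRw)).

∀x ∀y ∀z ((xR²y ∧ xR²z) → ∃w (yR³w ∧ zRw))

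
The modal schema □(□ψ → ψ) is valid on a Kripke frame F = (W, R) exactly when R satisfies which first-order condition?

Suppose □(□ψ→ψ) is valid. Take Rxy and set V(ψ)={w : Ryw}. Then at y, □ψ holds; since □(□ψ→ψ) at x, □ψ→ψ at y, so ψ at y, i.e. Ryy.

shift-reflexivity: ∀x ∀y (Rxy → Ryy)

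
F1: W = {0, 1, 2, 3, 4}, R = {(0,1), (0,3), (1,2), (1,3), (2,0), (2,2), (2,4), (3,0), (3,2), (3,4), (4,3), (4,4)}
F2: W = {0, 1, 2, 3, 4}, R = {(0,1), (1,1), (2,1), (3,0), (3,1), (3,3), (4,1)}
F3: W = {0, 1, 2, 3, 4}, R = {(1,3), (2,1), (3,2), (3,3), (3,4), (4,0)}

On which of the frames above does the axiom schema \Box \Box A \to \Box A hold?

F2

The schema corresponds to density: \forall x \forall y (Rxy \to \exists z (Rxz \wedge Rzy)).
F1: fails — R01 but no z with R0z and Rz1.
F2: ✓.
F3: fails — R40 but no z with R4z and Rz0.
Valid on: F2.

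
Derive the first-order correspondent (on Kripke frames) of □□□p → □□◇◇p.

∀x ∀z (xR²z → ∃w (xR³w ∧ zR²w))

This is a Sahlqvist (Geach-type) schema ◇^0□^3p → □^2◇^2p.
Minimal-valuation argument: fix x; take any y with xR^0y and any z with xR^2z. Set V(p) to the set of worlds R-reachable from y in exactly 3 steps. Then □^3p holds at y, so the antecedent holds at x; validity forces ◇^2p at z, giving a w with zR^2w and yR^3w.
First-order correspondent: ∀x ∀z (xR²z → ∃w (xR³w ∧ zR²w)).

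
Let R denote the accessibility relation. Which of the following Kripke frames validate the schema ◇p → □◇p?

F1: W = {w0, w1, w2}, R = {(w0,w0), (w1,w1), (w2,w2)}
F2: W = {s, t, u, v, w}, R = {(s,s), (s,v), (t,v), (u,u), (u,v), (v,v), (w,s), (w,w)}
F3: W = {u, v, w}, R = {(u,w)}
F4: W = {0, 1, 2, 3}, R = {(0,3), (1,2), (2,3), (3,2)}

F1

This is the axiom for the Euclidean property; its first-order frame correspondent is ∀x ∀y ∀z (Rxy ∧ Rxz → Ryz).
F1: holds.
F2: fails — Rsv and Rss but not Rvs.
F3: fails — Ruw and Ruw but not Rww.
F4: fails — R03 and R03 but not R33.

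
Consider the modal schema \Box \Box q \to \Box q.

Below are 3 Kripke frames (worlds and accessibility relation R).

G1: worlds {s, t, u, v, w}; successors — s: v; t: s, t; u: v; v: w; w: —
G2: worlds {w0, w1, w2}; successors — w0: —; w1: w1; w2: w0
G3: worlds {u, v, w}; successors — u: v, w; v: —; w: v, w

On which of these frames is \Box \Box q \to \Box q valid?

This is the axiom for density; its first-order frame correspondent is \forall x \forall y (Rxy \to \exists z (Rxz \wedge Rzy)).
G1: fails — Ruv but no z with Ruz and Rzv.
G2: fails — Rw2w0 but no z with Rw2z and Rzw0.
G3: condition met.
Valid on: G3.

G3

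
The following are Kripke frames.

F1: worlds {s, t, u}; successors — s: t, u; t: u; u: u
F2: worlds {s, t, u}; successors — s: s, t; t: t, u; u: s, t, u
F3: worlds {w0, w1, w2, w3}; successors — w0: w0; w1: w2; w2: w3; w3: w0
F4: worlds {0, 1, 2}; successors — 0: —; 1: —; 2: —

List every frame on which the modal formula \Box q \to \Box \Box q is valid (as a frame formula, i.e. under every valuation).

The schema corresponds to transitivity: \forall x \forall y \forall z (Rxy \wedge Ryz \to Rxz).
F1: condition met.
F2: fails — Rtu and Rus but not Rts.
F3: fails — Rw1w2 and Rw2w3 but not Rw1w3.
F4: condition met.

F1, F4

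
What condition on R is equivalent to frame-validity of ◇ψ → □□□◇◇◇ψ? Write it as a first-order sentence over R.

This is a Sahlqvist (Geach-type) schema ◇^1□^0ψ → □^3◇^3ψ.
First-order correspondent: ∀x ∀y ∀z ((xRy ∧ xR³z) → ∃w (y = w ∧ zR³w)).

∀x ∀y ∀z ((xRy ∧ xR³z) → ∃w (y = w ∧ zR³w))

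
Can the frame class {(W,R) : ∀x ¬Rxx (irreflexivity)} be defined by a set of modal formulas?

Not definable by any modal formula

Modal frame validity is preserved under surjective bounded morphisms.
The 2-cycle (worlds w0,w1 with w0→w1→w0) is irreflexive, and the map sending every world to a single reflexive point • is a surjective bounded morphism (forth: every edge maps to (•,•); back: every world has a successor). So any modal formula valid on the 2-cycle is also valid on the reflexive point, which is not irreflexive.
So no modal formula (or set of formulas) defines exactly the irreflexive frames.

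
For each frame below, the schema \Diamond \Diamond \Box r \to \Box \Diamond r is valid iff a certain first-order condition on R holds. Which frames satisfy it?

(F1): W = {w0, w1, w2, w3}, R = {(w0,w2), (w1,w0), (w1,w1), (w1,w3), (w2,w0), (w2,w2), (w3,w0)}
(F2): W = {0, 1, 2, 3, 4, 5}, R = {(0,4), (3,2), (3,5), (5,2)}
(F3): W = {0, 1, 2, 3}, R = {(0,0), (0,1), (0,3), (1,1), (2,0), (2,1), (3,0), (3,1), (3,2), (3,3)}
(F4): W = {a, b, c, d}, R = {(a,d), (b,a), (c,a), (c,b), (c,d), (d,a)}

(F3)

Frame correspondent (Sahlqvist): \forall x \forall y \forall z ((x R^2 y \wedge xRz) \to \exists w (yRw \wedge zRw)) — i.e. a generalized confluence (Geach) condition.
(F1): fails — w1R²w0, w1Rw1 but no w with w0Rw and w1Rw.
(F2): fails — 3R²2, 3R2 but no w with 2Rw and 2Rw.
(F3): condition met.
(F4): fails — aR²a, aRd but no w with aRw and dRw.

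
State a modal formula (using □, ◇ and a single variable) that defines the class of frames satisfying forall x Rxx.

A defining formula is □p → p (the T axiom).
Suppose □p→p is valid. At any x set V(p)={w : Rxw}. Then □p holds at x, so p holds at x, i.e. Rxx.

□p → p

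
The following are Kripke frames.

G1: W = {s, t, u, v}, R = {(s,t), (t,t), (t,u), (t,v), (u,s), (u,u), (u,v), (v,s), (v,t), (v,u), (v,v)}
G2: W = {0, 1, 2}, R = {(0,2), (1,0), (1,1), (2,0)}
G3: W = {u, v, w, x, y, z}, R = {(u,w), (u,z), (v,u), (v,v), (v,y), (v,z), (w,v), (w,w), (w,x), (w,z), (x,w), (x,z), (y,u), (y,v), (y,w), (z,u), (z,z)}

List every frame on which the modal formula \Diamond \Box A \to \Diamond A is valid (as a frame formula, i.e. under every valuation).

This is the axiom for a generalized confluence (Geach) condition; its first-order frame correspondent is \forall x \forall y (xRy \to \exists w (yRw \wedge xRw)).
G1: fails — uRs but no w with sRw and uRw.
G2: fails — 0R2 but no w with 2Rw and 0Rw.
G3: condition met.
Valid on: G3.

G3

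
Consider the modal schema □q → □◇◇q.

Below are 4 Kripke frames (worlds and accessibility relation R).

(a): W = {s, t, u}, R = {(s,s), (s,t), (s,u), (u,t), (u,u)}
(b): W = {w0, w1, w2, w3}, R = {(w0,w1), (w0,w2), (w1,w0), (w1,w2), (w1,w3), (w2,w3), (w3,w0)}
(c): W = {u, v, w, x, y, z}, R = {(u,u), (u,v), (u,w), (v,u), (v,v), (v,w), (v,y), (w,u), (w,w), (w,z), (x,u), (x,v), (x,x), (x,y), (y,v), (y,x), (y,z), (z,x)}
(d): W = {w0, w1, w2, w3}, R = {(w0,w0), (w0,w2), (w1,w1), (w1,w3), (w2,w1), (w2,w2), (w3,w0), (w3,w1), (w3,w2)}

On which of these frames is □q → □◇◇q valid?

The schema corresponds to a generalized confluence (Geach) condition: ∀x ∀z (xRz → ∃w (xRw ∧ zR²w)).
(a): fails — sRt but no w with sRw and tR²w.
(b): fails — w0Rw2 but no w with w0Rw and w2R²w.
(c): ✓.
(d): ✓.

(c), (d)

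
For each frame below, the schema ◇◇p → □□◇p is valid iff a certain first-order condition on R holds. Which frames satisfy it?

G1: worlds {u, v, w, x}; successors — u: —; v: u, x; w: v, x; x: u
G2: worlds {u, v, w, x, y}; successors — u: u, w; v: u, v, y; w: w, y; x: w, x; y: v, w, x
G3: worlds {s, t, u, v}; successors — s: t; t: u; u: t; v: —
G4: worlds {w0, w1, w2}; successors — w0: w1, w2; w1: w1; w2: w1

The schema corresponds to a generalized confluence (Geach) condition: ∀x ∀y ∀z ((xR²y ∧ xR²z) → ∃w (y = w ∧ zRw)).
G1: fails — vR²u, vR²u but no t with u=t and uRt.
G2: fails — uR²u, uR²w but no t with u=t and wRt.
G3: fails — sR²u, sR²u but no w with u=w and uRw.
G4: ✓.
Valid on: G4.

G4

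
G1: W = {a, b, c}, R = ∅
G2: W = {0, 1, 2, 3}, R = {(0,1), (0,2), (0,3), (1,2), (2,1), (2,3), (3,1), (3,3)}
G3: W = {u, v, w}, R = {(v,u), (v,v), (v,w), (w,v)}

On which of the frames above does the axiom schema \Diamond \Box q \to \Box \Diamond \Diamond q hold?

G1

The schema corresponds to a generalized confluence (Geach) condition: \forall x \forall y \forall z ((xRy \wedge xRz) \to \exists w (yRw \wedge z R^2 w)).
G1: ✓.
G2: fails — 0R1, 0R1 but no w with 1Rw and 1R²w.
G3: fails — vRu, vRu but no t with uRt and uR²t.
Valid on: G1.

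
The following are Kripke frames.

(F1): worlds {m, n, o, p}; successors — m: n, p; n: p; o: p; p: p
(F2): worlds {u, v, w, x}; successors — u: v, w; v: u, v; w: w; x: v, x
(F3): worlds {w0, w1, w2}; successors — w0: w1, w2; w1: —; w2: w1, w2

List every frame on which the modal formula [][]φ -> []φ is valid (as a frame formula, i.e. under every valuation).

(F2), (F3)

The schema corresponds to density: forall x forall y (Rxy -> exists z (Rxz & Rzy)).
(F1): fails — Rmn but no z with Rmz and Rzn.
(F2): satisfies the condition.
(F3): satisfies the condition.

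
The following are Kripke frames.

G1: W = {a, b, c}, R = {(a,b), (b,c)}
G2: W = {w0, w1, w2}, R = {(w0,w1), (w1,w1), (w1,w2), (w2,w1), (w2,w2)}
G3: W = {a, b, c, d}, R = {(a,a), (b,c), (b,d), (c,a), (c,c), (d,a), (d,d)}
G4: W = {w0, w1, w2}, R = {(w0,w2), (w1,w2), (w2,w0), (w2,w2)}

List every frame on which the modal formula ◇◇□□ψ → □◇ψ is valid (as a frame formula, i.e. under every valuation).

This is the axiom for a generalized confluence (Geach) condition; its first-order frame correspondent is ∀x ∀y ∀z ((xR²y ∧ xRz) → ∃w (yR²w ∧ zRw)).
G1: fails — aR²c, aRb but no w with cR²w and bRw.
G2: condition met.
G3: condition met.
G4: condition met.
Valid on: G2, G3, G4.

G2, G3, G4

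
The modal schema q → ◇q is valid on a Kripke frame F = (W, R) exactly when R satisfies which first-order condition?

This schema is equivalent to the T axiom □q → q.
It corresponds to reflexivity: ∀x Rxx.

reflexivity: ∀x Rxx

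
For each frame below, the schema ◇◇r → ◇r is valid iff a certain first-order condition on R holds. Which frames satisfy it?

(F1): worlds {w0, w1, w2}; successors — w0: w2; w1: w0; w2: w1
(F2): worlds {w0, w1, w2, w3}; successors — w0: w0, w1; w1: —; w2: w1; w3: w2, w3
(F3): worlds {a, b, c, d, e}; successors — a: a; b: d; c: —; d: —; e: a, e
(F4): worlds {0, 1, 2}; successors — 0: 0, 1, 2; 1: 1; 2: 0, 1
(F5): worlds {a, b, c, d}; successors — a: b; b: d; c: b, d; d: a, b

(F3)

Frame correspondent (Sahlqvist): ∀x ∀y (xR²y → ∃w (y = w ∧ xRw)) — i.e. a generalized confluence (Geach) condition.
(F1): fails — w0R²w1 but no w with w1=w and w0Rw.
(F2): fails — w3R²w1 but no w with w1=w and w3Rw.
(F3): condition met.
(F4): fails — 2R²2 but no w with 2=w and 2Rw.
(F5): fails — aR²d but no w with d=w and aRw.
Valid on: (F3).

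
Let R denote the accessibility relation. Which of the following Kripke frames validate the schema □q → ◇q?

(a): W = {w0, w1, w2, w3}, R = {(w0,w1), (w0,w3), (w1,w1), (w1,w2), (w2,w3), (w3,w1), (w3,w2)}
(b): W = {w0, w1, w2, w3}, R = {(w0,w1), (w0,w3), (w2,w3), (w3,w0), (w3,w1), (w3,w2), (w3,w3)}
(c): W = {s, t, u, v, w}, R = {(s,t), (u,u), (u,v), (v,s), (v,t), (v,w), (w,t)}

The schema corresponds to seriality: ∀x ∃y Rxy.
(a): condition met.
(b): fails — world w1 has no successor.
(c): fails — world t has no successor.

(a)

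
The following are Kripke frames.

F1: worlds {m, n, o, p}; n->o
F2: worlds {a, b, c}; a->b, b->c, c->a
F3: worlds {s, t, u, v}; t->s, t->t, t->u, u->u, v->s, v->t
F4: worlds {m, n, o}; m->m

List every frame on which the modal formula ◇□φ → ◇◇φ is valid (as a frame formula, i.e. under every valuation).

F2, F4

This is the axiom for a generalized confluence (Geach) condition; its first-order frame correspondent is ∀x ∀y (xRy → ∃w (yRw ∧ xR²w)).
F1: fails — nRo but no w with oRw and nR²w.
F2: condition met.
F3: fails — tRs but no w with sRw and tR²w.
F4: condition met.
Valid on: F2, F4.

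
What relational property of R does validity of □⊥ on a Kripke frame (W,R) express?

emptiness of R: ∀x ∀y ¬Rxy

□⊥ is valid iff no world has any successor (otherwise □⊥ fails at any world with one).
Conversely, on a frame with emptiness of R the schema holds at every world under every valuation.
So the correspondent is emptiness of R.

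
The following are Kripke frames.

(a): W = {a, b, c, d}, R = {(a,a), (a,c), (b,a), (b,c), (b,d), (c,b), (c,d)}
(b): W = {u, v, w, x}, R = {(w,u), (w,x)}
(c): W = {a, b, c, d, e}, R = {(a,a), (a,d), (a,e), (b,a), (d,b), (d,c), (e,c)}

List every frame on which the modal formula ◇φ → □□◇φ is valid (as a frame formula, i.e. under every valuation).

The schema corresponds to a generalized confluence (Geach) condition: ∀x ∀y ∀z ((xRy ∧ xR²z) → ∃w (y = w ∧ zRw)).
(a): fails — aRa, aR²c but no w with a=w and cRw.
(b): holds.
(c): fails — aRa, aR²c but no w with a=w and cRw.
Valid on: (b).

(b)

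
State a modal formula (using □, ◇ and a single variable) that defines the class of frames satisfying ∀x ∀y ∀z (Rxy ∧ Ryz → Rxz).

□q → □□q

A defining formula is □q → □□q (the 4 axiom).
Suppose □q→□□q is valid. Take Rxy, Ryz and set V(q)={w : Rxw}. Then □q at x, so □□q at x, so □q at y, so q at z, i.e. Rxz.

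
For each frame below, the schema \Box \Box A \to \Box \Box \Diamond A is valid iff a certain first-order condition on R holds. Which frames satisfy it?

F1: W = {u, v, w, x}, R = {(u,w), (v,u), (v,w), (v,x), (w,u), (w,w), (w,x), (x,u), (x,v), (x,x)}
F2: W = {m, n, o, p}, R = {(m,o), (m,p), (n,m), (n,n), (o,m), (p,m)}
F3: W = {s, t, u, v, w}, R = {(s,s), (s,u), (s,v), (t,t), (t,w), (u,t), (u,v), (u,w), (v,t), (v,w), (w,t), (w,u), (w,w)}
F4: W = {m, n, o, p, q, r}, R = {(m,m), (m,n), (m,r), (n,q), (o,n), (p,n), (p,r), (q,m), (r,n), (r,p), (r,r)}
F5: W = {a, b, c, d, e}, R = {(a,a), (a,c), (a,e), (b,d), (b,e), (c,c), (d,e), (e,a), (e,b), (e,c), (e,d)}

This is the axiom for a generalized confluence (Geach) condition; its first-order frame correspondent is \forall x \forall z (x R^2 z \to \exists w (x R^2 w \wedge zRw)).
F1: holds.
F2: fails — mR²m but no w with mR²w and mRw.
F3: holds.
F4: fails — oR²q but no w with oR²w and qRw.
F5: fails — dR²d but no w with dR²w and dRw.

F1, F3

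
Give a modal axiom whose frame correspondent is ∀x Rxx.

□s → s

A defining formula is □s → s (the T axiom).
Suppose □s→s is valid. At any x set V(s)={w : Rxw}. Then □s holds at x, so s holds at x, i.e. Rxx.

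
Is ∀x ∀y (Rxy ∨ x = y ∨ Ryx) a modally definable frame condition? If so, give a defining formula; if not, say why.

Modal frame validity is preserved under disjoint unions.
Take 3 disjoint single-world reflexive frames: each is trivially connected, but their disjoint union has 3 worlds with no edge between distinct components, so it is not connected.
So the class is not modally definable.

Not modally definable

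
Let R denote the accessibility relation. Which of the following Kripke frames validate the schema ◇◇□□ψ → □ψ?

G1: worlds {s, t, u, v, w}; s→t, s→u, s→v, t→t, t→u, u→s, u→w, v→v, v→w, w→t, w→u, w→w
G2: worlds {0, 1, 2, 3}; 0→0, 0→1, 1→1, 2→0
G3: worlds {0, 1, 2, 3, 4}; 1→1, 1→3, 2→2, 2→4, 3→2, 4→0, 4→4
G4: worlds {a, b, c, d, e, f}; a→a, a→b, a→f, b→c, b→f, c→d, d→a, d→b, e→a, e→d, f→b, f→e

The schema corresponds to a generalized confluence (Geach) condition: ∀x ∀y ∀z ((xR²y ∧ xRz) → ∃w (yR²w ∧ z = w)).
G1: fails — sR²t, sRv but no w* with tR²w* and v=w*.
G2: fails — 0R²1, 0R0 but no w with 1R²w and 0=w.
G3: fails — 1R²2, 1R1 but no w with 2R²w and 1=w.
G4: fails — aR²b, aRa but no w with bR²w and a=w.
Valid on no frame.

none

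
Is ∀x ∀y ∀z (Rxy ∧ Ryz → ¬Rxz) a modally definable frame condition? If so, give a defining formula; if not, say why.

Modal frame validity is preserved under surjective bounded morphisms.
The 3-cycle (worlds 0,1,2 with 0→1→2→0) is intransitive. Mapping every world to a single reflexive point • is a surjective bounded morphism; the reflexive point is not intransitive (R••∧R•• but R••).
Hence intransitivity is not modally definable.

Not definable by any modal formula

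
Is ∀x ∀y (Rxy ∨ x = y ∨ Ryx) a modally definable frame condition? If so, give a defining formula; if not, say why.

No

Modal frame validity is preserved under disjoint unions.
Take 4 disjoint single-world reflexive frames: each is trivially connected, but their disjoint union has 4 worlds with no edge between distinct components, so it is not connected.
So no modal formula (or set of formulas) defines exactly the connected frames.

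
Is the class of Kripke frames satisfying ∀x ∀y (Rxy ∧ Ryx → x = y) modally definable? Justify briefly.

Not modally definable

Any modally definable frame class is closed under surjective bounded morphisms.
The 8-cycle (worlds s,t,u,v,w,x,y,z with s→t→u→v→w→x→y→z→s) is antisymmetric. Sending even-indexed worlds to • and odd-indexed worlds to ∘ is a surjective bounded morphism onto the two-world frame with •↔∘, which is not antisymmetric.
So the class is not modally definable.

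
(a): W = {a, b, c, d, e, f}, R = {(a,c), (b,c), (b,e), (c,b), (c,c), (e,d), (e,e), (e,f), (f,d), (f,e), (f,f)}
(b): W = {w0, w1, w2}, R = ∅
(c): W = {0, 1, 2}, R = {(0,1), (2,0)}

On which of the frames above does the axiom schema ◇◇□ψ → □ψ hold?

The schema corresponds to a generalized confluence (Geach) condition: ∀x ∀y ∀z ((xR²y ∧ xRz) → ∃w (yRw ∧ z = w)).
(a): fails — bR²c, bRe but no w with cRw and e=w.
(b): holds.
(c): fails — 2R²1, 2R0 but no w with 1Rw and 0=w.

(b)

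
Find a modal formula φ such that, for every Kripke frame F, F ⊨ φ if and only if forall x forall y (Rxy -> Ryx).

ψ → □◇ψ

This is symmetry; the standard corresponding axiom is B: ψ → □◇ψ.
Suppose ψ→□◇ψ is valid. Take Rxy and set V(ψ)={x}. Then ψ at x, so □◇ψ at x, so ◇ψ at y, so some z with Ryz has ψ; z=x, i.e. Ryx.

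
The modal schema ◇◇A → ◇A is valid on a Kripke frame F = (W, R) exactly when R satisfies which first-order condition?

This schema is equivalent to the 4 axiom □A → □□A.
It corresponds to transitivity: ∀x ∀y ∀z (Rxy ∧ Ryz → Rxz).

transitivity: ∀x ∀y ∀z (Rxy ∧ Ryz → Rxz)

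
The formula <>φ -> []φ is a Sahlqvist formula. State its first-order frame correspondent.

Suppose ◇φ→□φ is valid. Take Rxy, Rxz and set V(φ)={y}. Then ◇φ at x, so □φ at x, so φ at z, i.e. z=y.

Partial functionality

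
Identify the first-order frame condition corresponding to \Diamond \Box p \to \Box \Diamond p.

Suppose ◇□p→□◇p is valid. Take Rxy, Rxz and set V(p)={w : Ryw}. Then □p at y so ◇□p at x, so □◇p at x, so ◇p at z, giving w with Rzw and Ryw.

Convergence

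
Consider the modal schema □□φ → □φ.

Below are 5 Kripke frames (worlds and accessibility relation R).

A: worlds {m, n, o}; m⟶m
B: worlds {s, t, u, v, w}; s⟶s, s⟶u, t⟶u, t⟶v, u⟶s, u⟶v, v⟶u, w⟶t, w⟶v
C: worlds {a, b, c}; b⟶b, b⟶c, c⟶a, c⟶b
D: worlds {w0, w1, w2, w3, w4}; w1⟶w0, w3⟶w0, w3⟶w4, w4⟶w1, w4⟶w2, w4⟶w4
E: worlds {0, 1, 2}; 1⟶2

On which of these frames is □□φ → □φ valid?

This is the axiom for density; its first-order frame correspondent is ∀x ∀y (Rxy → ∃z (Rxz ∧ Rzy)).
A: ✓.
B: fails — Ruv but no z with Ruz and Rzv.
C: fails — Rca but no z with Rcz and Rza.
D: fails — Rw1w0 but no z with Rw1z and Rzw0.
E: fails — R12 but no z with R1z and Rz2.

A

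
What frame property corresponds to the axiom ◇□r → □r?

The Euclidean property

Replacing r by ¬r and contraposing gives the equivalent schema ◇r → □◇r.
Suppose ◇r→□◇r is valid. Take Rxy, Rxz and set V(r)={y}. Then ◇r at x, so □◇r at x, so ◇r at z, so some w with Rzw has r; w=y, i.e. Rzy. By symmetry of the argument, Ryz.
Conversely, any frame satisfying ∀x ∀y ∀z (Rxy ∧ Rxz → Ryz) validates the schema.
Frame condition: ∀x ∀y ∀z (Rxy ∧ Rxz → Ryz).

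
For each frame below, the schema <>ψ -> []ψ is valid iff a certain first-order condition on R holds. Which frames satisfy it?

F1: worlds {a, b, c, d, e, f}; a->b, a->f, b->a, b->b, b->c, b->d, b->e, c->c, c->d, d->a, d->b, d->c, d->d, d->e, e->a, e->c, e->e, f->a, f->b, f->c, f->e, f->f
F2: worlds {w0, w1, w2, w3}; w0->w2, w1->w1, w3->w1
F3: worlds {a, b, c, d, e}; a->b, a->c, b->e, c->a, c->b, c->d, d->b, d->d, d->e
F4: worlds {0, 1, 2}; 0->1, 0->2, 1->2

The schema corresponds to partial functionality: forall x forall y forall z (Rxy & Rxz -> y = z).
F1: fails — a sees both b and f.
F2: condition met.
F3: fails — a sees both b and c.
F4: fails — 0 sees both 1 and 2.

F2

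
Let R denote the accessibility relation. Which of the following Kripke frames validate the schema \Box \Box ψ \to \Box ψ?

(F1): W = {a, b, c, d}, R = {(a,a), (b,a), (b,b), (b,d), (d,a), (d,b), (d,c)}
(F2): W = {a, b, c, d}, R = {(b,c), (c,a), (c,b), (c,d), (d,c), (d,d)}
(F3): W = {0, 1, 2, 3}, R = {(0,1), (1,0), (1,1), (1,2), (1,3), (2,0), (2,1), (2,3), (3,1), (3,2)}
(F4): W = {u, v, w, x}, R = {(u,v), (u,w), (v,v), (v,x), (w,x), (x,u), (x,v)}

(F3)

The schema corresponds to density: \forall x \forall y (Rxy \to \exists z (Rxz \wedge Rzy)).
(F1): fails — Rdc but no z with Rdz and Rzc.
(F2): fails — Rbc but no z with Rbz and Rzc.
(F3): holds.
(F4): fails — Rwx but no z with Rwz and Rzx.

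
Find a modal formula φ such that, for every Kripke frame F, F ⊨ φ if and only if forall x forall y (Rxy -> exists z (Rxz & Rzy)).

□□q → □q

A defining formula is □□q → □q (the C4 axiom).
Suppose □□q→□q is valid. Take Rxy and set V(q)={w : xR²w}. Then □□q at x, so □q at x, so q at y, i.e. ∃z(Rxz∧Rzy).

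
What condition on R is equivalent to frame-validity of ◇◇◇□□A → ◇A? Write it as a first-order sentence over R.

This is a Sahlqvist (Geach-type) schema ◇^3□^2A → □^0◇^1A.
First-order correspondent: ∀x ∀y (xR³y → ∃w (yR²w ∧ xRw)).

∀x ∀y (xR³y → ∃w (yR²w ∧ xRw))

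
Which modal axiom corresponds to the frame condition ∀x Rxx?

□ψ → ψ

The condition is reflexivity. The T schema □ψ → ψ defines it.
Suppose □ψ→ψ is valid. At any x set V(ψ)={w : Rxw}. Then □ψ holds at x, so ψ holds at x, i.e. Rxx.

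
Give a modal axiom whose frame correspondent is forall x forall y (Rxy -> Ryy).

This is shift-reflexivity; the standard corresponding axiom is T□: □(□q → q).
Suppose □(□q→q) is valid. Take Rxy and set V(q)={w : Ryw}. Then at y, □q holds; since □(□q→q) at x, □q→q at y, so q at y, i.e. Ryy.

□(□q → q)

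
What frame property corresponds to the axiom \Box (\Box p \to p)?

Shift-reflexivity

Suppose □(□p→p) is valid. Take Rxy and set V(p)={w : Ryw}. Then at y, □p holds; since □(□p→p) at x, □p→p at y, so p at y, i.e. Ryy.
The converse is a direct semantic check.
So the correspondent is shift-reflexivity.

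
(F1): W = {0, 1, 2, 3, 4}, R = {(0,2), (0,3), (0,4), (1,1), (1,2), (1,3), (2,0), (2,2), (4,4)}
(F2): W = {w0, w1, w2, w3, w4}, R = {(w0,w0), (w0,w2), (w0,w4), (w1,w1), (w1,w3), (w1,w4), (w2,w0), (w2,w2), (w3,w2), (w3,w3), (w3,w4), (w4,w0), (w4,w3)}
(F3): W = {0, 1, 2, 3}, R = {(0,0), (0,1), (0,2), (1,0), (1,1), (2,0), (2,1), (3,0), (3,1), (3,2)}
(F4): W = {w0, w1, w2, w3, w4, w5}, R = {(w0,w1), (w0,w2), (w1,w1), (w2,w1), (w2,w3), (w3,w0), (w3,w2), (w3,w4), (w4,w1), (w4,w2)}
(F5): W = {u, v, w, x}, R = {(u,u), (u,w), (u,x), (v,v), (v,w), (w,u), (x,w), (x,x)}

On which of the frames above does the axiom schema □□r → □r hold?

Frame correspondent (Sahlqvist): ∀x ∀y (Rxy → ∃z (Rxz ∧ Rzy)) — i.e. density.
(F1): fails — R03 but no z with R0z and Rz3.
(F2): condition met.
(F3): condition met.
(F4): fails — Rw3w0 but no z with Rw3z and Rzw0.
(F5): condition met.

(F2), (F3), (F5)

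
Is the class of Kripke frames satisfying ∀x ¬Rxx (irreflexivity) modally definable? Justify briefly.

No

Modal frame validity is preserved under surjective bounded morphisms.
The 5-cycle (worlds 0,1,2,3,4 with 0→1→2→3→4→0) is irreflexive, and the map sending every world to a single reflexive point • is a surjective bounded morphism (forth: every edge maps to (•,•); back: every world has a successor). So any modal formula valid on the 5-cycle is also valid on the reflexive point, which is not irreflexive.
Hence irreflexivity is not modally definable.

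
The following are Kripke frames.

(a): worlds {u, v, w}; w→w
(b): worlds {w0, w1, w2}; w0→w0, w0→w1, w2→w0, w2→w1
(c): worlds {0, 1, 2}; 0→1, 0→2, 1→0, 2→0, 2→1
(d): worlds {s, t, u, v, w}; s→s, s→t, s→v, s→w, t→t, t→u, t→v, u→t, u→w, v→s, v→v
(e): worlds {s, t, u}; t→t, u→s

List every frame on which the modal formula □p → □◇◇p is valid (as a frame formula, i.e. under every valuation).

Frame correspondent (Sahlqvist): ∀x ∀z (xRz → ∃w (xRw ∧ zR²w)) — i.e. a generalized confluence (Geach) condition.
(a): satisfies the condition.
(b): fails — w0Rw1 but no w with w0Rw and w1R²w.
(c): satisfies the condition.
(d): fails — sRw but no w* with sRw* and wR²w*.
(e): fails — uRs but no w with uRw and sR²w.

(a), (c)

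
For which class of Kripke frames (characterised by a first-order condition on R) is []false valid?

emptiness of R

This is the Ver axiom.
It corresponds to emptiness of R: forall x forall y ~Rxy.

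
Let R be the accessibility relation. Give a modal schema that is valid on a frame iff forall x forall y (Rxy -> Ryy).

A defining formula is □(□p → p) (the T□ axiom).

□(□p → p)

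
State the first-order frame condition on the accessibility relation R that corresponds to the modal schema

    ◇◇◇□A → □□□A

∀x ∀y ∀z ((xR³y ∧ xR³z) → ∃w (yRw ∧ z = w))

This is a Sahlqvist (Geach-type) schema ◇^3□^1A → □^3◇^0A.
Minimal-valuation argument: fix x; take any y with xR^3y and any z with xR^3z. Set V(A) to the set of worlds R-reachable from y in exactly 1 step. Then □^1A holds at y, so the antecedent holds at x; validity forces ◇^0A at z, giving a w with zR^0w and yR^1w.
First-order correspondent: ∀x ∀y ∀z ((xR³y ∧ xR³z) → ∃w (yRw ∧ z = w)).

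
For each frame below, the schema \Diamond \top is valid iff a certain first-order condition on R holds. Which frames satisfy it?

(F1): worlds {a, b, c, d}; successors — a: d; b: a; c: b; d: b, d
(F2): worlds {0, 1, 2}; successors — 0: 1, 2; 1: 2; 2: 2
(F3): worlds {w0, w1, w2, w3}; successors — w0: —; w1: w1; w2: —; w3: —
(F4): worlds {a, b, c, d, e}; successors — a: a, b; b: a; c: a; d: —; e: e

(F1), (F2)

The schema corresponds to seriality: \forall x \exists y Rxy.
(F1): ✓.
(F2): ✓.
(F3): fails — world w0 has no successor.
(F4): fails — world d has no successor.
Valid on: (F1), (F2).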